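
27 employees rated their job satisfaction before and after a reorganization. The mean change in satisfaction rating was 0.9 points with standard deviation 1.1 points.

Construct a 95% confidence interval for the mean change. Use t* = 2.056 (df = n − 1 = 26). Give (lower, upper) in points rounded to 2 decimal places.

This is a matched-pairs design, so SE = s_d/√n = 1.1/√27 = 0.2117.
Margin = 2.056 × 0.2117 = 0.4353; the interval is 0.9 ± 0.4353 = (0.46, 1.34).

(0.46, 1.34)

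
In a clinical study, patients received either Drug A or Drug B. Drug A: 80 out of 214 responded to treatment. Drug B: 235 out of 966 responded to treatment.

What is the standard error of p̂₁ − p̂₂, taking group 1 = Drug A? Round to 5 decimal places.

0.03584

p̂₁ = 80/214 = 0.3738 and p̂₂ = 235/966 = 0.2433.
SE₁ = √(p̂₁(1−p̂₁)/n₁) = √(0.3738·0.6262/214) = 0.03307; SE₂ = √(0.2433·0.7567/966) = 0.01381.
Independent samples: SE of the difference = √(SE₁² + SE₂²) = √(0.0010936249 + 0.0001907161) = 0.03584.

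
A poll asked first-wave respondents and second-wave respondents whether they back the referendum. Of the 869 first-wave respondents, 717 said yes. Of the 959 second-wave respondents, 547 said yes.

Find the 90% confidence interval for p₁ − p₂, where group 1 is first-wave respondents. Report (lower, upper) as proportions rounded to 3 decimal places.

(0.221, 0.288)

First, p̂₁ = 717/869 = 0.8251; p̂₂ = 547/959 = 0.5704.
The two standard errors are √(0.8251×0.1749/869) = 0.01289 and √(0.5704×0.4296/959) = 0.01598.
Because the samples are independent, SE_diff = √(0.01289² + 0.01598²) = 0.02053.
Using z* = 1.645 for 90%, ME = 1.645 × 0.02053 = 0.03377.
p̂₁ − p̂₂ = 0.2547; interval 0.2547 ± 0.03377 gives (0.221, 0.288).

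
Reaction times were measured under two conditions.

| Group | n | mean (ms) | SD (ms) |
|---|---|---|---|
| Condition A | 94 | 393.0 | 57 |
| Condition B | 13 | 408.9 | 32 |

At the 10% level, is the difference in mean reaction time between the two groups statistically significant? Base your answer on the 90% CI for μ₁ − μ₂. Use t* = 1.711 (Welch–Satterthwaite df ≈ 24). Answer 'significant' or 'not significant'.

not significant

Standard errors of each mean: 57/√94 = 5.8791 and 32/√13 = 8.8752.
SE(x̄₁ − x̄₂) = √(5.8791² + 8.8752²) = 10.6458 for independent samples with unequal variances.
With t* = 1.711, the margin is 1.711 × 10.6458 = 18.2150.
x̄₁ − x̄₂ = 393.0 − 408.9 = -15.9000; the interval is -15.9000 ± 18.2150 = (-34.1150, 2.3150).
The interval (-34.1150, 2.3150) contains 0, so the difference is not significant.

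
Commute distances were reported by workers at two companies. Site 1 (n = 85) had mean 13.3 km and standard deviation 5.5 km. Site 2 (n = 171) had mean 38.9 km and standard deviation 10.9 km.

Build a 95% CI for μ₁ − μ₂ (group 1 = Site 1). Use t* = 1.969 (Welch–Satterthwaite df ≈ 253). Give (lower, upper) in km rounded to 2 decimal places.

(-27.62, -23.58)

Per-group SEs: s₁/√n₁ = 5.5/√85 = 0.5966, s₂/√n₂ = 10.9/√171 = 0.8335.
Unpooled SE of the difference: √(0.35593156 + 0.69472225) = 1.0250.
Margin of error = t* · SE = 1.969 × 1.0250 = 2.0182.
x̄₁ − x̄₂ = 13.3 − 38.9 = -25.6000.
CI: -25.6000 ± 2.0182 = (-27.62, -23.58).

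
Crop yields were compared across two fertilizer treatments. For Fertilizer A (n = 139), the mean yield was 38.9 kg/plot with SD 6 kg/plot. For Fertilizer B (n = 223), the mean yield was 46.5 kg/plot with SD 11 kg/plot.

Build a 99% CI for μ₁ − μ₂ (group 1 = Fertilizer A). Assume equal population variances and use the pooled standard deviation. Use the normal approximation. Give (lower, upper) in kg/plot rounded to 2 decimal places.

(-10.22, -4.98)

s_p = √[((n₁−1)s₁² + (n₂−1)s₂²)/(n₁+n₂−2)] = √[(138·6² + 222·11²)/360] = 9.4030.
SE = 9.4030·√(1/139 + 1/223) = 1.0162.
With z* = 2.576, margin = 2.576 × 1.0162 = 2.6177.
x̄₁ − x̄₂ = 38.9 − 46.5 = -7.6000; interval -7.6000 ± 2.6177 = (-10.22, -4.98).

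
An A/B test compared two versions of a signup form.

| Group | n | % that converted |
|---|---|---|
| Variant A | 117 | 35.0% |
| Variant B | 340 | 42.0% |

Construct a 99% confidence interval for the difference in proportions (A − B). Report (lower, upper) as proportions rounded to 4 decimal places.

SE₁ = √(p̂₁(1−p̂₁)/n₁) = √(0.3500·0.6500/117) = 0.04410; SE₂ = √(0.4200·0.5800/340) = 0.02677.
Independent samples: SE of the difference = √(SE₁² + SE₂²) = √(0.00194481 + 0.0007166329) = 0.05159.
z* for 99% confidence is 2.576, so the margin of error is 2.576 × 0.05159 = 0.13290.
Point estimate p̂₁ − p̂₂ = 0.3500 − 0.4200 = -0.0700.
-0.0700 ± 0.13290 → (-0.2029, 0.0629).

(-0.2029, 0.0629)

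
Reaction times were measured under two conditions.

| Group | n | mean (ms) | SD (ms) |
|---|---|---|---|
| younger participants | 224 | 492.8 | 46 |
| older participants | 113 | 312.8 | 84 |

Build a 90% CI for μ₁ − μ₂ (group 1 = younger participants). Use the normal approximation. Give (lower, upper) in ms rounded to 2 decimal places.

(166.05, 193.95)

Per-group SEs: s₁/√n₁ = 46/√224 = 3.0735, s₂/√n₂ = 84/√113 = 7.9021.
Unpooled SE of the difference: √(9.44640225 + 62.44318441) = 8.4788.
Margin of error = z* · SE = 1.645 × 8.4788 = 13.9476.
x̄₁ − x̄₂ = 492.8 − 312.8 = 180.0000.
CI: 180.0000 ± 13.9476 = (166.05, 193.95).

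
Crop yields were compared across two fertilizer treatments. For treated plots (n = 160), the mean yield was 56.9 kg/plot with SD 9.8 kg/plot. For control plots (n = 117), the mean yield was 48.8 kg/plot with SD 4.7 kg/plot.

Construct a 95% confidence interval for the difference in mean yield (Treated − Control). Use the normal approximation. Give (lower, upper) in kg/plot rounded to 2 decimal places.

Standard errors of each mean: 9.8/√160 = 0.7748 and 4.7/√117 = 0.4345.
SE(x̄₁ − x̄₂) = √(0.7748² + 0.4345²) = 0.8883 for independent samples with unequal variances.
With z* = 1.960, the margin is 1.960 × 0.8883 = 1.7411.
x̄₁ − x̄₂ = 56.9 − 48.8 = 8.1000; the interval is 8.1000 ± 1.7411 = (6.36, 9.84).

(6.36, 9.84)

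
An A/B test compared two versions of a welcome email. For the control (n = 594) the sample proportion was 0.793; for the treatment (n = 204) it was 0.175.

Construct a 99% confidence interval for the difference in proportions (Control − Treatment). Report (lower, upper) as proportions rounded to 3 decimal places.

(0.537, 0.699)

SE₁ = √(p̂₁(1−p̂₁)/n₁) = √(0.7930·0.2070/594) = 0.01662; SE₂ = √(0.1750·0.8250/204) = 0.02660.
Independent samples: SE of the difference = √(SE₁² + SE₂²) = √(0.0002762244 + 0.00070756) = 0.03137.
z* for 99% confidence is 2.576, so the margin of error is 2.576 × 0.03137 = 0.08081.
Point estimate p̂₁ − p̂₂ = 0.7930 − 0.1750 = 0.6180.
0.6180 ± 0.08081 → (0.537, 0.699).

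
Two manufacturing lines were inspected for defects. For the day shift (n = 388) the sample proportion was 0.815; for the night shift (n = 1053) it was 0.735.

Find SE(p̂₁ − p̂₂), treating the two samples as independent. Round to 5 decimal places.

0.02395

The two standard errors are √(0.8150×0.1850/388) = 0.01971 and √(0.7350×0.2650/1053) = 0.01360.
Because the samples are independent, SE_diff = √(0.01971² + 0.01360²) = 0.02395.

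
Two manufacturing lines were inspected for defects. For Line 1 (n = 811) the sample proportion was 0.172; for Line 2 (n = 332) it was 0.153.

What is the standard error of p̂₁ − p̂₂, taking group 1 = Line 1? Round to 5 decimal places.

0.02379

The two standard errors are √(0.1720×0.8280/811) = 0.01325 and √(0.1530×0.8470/332) = 0.01976.
Because the samples are independent, SE_diff = √(0.01325² + 0.01976²) = 0.02379.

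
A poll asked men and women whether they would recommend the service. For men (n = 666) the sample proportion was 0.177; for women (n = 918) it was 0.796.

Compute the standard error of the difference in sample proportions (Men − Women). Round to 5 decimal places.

0.01989

Each SE is √(p̂(1−p̂)/n): √(0.1770·0.8230/666) = 0.01479 and √(0.7960·0.2040/918) = 0.01330.
SE(p̂₁ − p̂₂) = √(SE₁² + SE₂²) = √(0.0002187441 + 0.00017689) = 0.01989, since the two samples are independent.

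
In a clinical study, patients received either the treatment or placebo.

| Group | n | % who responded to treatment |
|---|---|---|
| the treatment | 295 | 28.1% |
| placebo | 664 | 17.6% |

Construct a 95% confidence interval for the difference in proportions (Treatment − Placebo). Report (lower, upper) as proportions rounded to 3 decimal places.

SE₁ = √(p̂₁(1−p̂₁)/n₁) = √(0.2810·0.7190/295) = 0.02617; SE₂ = √(0.1760·0.8240/664) = 0.01478.
Independent samples: SE of the difference = √(SE₁² + SE₂²) = √(0.0006848689 + 0.0002184484) = 0.03006.
z* for 95% confidence is 1.960, so the margin of error is 1.960 × 0.03006 = 0.05892.
Point estimate p̂₁ − p̂₂ = 0.2810 − 0.1760 = 0.1050.
0.1050 ± 0.05892 → (0.046, 0.164).

(0.046, 0.164)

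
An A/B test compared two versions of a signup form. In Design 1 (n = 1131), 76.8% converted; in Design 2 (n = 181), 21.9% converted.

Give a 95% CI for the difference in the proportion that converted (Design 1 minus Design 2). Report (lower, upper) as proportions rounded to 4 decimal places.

The two standard errors are √(0.7680×0.2320/1131) = 0.01255 and √(0.2190×0.7810/181) = 0.03074.
Because the samples are independent, SE_diff = √(0.01255² + 0.03074²) = 0.03320.
Using z* = 1.960 for 95%, ME = 1.960 × 0.03320 = 0.06507.
p̂₁ − p̂₂ = 0.5490; interval 0.5490 ± 0.06507 gives (0.4839, 0.6141).

(0.4839, 0.6141)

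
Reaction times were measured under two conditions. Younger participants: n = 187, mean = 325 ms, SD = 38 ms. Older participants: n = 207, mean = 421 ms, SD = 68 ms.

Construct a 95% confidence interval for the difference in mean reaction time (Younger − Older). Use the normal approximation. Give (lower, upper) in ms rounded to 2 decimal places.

(-106.75, -85.25)

Per-group SEs: s₁/√n₁ = 38/√187 = 2.7788, s₂/√n₂ = 68/√207 = 4.7263.
Unpooled SE of the difference: √(7.72172944 + 22.33791169) = 5.4827.
Margin of error = z* · SE = 1.960 × 5.4827 = 10.7461.
x̄₁ − x̄₂ = 325 − 421 = -96.0000.
CI: -96.0000 ± 10.7461 = (-106.75, -85.25).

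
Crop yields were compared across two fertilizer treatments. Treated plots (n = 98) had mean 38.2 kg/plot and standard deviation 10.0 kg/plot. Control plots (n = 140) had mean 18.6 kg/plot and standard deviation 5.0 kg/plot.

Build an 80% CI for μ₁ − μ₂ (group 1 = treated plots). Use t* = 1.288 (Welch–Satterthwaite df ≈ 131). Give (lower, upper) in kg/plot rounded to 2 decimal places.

(18.19, 21.01)

Standard errors of each mean: 10.0/√98 = 1.0102 and 5.0/√140 = 0.4226.
SE(x̄₁ − x̄₂) = √(1.0102² + 0.4226²) = 1.0950 for independent samples with unequal variances.
With t* = 1.288, the margin is 1.288 × 1.0950 = 1.4104.
x̄₁ − x̄₂ = 38.2 − 18.6 = 19.6000; the interval is 19.6000 ± 1.4104 = (18.19, 21.01).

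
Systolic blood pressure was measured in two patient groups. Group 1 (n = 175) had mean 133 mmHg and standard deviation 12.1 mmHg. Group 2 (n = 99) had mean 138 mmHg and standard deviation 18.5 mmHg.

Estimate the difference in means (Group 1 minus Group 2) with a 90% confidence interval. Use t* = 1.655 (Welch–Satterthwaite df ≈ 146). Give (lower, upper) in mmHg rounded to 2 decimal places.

Per-group SEs: s₁/√n₁ = 12.1/√175 = 0.9147, s₂/√n₂ = 18.5/√99 = 1.8593.
Unpooled SE of the difference: √(0.83667609 + 3.45699649) = 2.0721.
Margin of error = t* · SE = 1.655 × 2.0721 = 3.4293.
x̄₁ − x̄₂ = 133 − 138 = -5.0000.
CI: -5.0000 ± 3.4293 = (-8.43, -1.57).

(-8.43, -1.57)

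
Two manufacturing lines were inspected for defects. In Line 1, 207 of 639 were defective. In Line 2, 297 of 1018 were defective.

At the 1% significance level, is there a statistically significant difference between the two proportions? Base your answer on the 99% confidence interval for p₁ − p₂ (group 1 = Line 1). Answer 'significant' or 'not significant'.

not significant

p̂₁ = 207/639 = 0.3239 and p̂₂ = 297/1018 = 0.2917.
SE₁ = √(p̂₁(1−p̂₁)/n₁) = √(0.3239·0.6761/639) = 0.01851; SE₂ = √(0.2917·0.7083/1018) = 0.01425.
Independent samples: SE of the difference = √(SE₁² + SE₂²) = √(0.0003426201 + 0.0002030625) = 0.02336.
z* for 99% confidence is 2.576, so the margin of error is 2.576 × 0.02336 = 0.06018.
Point estimate p̂₁ − p̂₂ = 0.3239 − 0.2917 = 0.0322.
0.0322 ± 0.06018 → (-0.02798, 0.09238).
The interval (-0.02798, 0.09238) contains 0, so the difference is not significant.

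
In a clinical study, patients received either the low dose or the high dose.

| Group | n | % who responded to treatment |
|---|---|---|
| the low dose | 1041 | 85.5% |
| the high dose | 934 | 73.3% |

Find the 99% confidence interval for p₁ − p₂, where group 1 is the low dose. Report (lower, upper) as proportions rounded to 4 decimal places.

The two standard errors are √(0.8550×0.1450/1041) = 0.01091 and √(0.7330×0.2670/934) = 0.01448.
Because the samples are independent, SE_diff = √(0.01091² + 0.01448²) = 0.01813.
Using z* = 2.576 for 99%, ME = 2.576 × 0.01813 = 0.04670.
p̂₁ − p̂₂ = 0.1220; interval 0.1220 ± 0.04670 gives (0.0753, 0.1687).

(0.0753, 0.1687)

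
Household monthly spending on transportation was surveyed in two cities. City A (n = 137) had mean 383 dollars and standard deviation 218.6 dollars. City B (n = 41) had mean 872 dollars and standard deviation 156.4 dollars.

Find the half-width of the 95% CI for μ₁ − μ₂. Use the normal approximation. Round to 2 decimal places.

60.27

Per-group SEs: s₁/√n₁ = 218.6/√137 = 18.6763, s₂/√n₂ = 156.4/√41 = 24.4256.
Unpooled SE of the difference: √(348.80418169 + 596.60993536) = 30.7476.
Margin of error = z* · SE = 1.960 × 30.7476 = 60.2653.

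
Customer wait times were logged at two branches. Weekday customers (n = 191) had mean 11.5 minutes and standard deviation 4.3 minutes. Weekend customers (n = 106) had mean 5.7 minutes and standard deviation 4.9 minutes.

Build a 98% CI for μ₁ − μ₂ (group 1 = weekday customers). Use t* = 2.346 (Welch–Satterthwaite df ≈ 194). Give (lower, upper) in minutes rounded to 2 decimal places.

Standard errors of each mean: 4.3/√191 = 0.3111 and 4.9/√106 = 0.4759.
SE(x̄₁ − x̄₂) = √(0.3111² + 0.4759²) = 0.5686 for independent samples with unequal variances.
With t* = 2.346, the margin is 2.346 × 0.5686 = 1.3339.
x̄₁ − x̄₂ = 11.5 − 5.7 = 5.8000; the interval is 5.8000 ± 1.3339 = (4.47, 7.13).

(4.47, 7.13)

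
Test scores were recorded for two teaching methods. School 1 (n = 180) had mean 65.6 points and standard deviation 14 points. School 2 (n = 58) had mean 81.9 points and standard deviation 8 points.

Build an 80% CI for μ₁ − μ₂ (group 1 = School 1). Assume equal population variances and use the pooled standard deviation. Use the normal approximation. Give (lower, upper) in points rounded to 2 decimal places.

Pooled variance s_p² = [179·14² + 57·8²] / (180+58−2) = 164.1186, so s_p = 12.8109.
SE_diff = s_p·√(1/n₁ + 1/n₂) = 12.8109·√(1/180 + 1/58) = 1.9343.
z* = 1.282; margin = 1.282 × 1.9343 = 2.4798.
Difference = 65.6 − 81.9 = -16.3000.
-16.3000 ± 2.4798 → (-18.78, -13.82).

(-18.78, -13.82)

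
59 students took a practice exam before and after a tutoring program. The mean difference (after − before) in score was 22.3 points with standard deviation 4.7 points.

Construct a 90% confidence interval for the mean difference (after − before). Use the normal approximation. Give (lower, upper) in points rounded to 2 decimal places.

Paired design: SE = s_d/√n = 4.7/√59 = 0.6119.
z* = 1.645; margin of error = 1.645 × 0.6119 = 1.0066.
22.3 ± 1.0066 → (21.29, 23.31).

(21.29, 23.31)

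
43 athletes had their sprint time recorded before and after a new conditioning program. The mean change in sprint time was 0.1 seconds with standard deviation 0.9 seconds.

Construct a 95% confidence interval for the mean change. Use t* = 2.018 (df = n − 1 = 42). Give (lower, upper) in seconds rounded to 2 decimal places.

(-0.18, 0.38)

This is a matched-pairs design, so SE = s_d/√n = 0.9/√43 = 0.1372.
Margin = 2.018 × 0.1372 = 0.2769; the interval is 0.1 ± 0.2769 = (-0.18, 0.38).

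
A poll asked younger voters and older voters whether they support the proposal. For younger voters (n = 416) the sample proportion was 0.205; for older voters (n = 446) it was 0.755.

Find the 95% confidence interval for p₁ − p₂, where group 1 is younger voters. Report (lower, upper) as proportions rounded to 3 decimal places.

SE₁ = √(p̂₁(1−p̂₁)/n₁) = √(0.2050·0.7950/416) = 0.01979; SE₂ = √(0.7550·0.2450/446) = 0.02037.
Independent samples: SE of the difference = √(SE₁² + SE₂²) = √(0.0003916441 + 0.0004149369) = 0.02840.
z* for 95% confidence is 1.960, so the margin of error is 1.960 × 0.02840 = 0.05566.
Point estimate p̂₁ − p̂₂ = 0.2050 − 0.7550 = -0.5500.
-0.5500 ± 0.05566 → (-0.606, -0.494).

(-0.606, -0.494)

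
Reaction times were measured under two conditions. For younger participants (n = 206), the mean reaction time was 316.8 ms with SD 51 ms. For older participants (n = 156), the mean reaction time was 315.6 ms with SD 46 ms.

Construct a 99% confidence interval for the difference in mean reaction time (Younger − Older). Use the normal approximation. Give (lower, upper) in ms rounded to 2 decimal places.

(-11.98, 14.38)

Per-group SEs: s₁/√n₁ = 51/√206 = 3.5533, s₂/√n₂ = 46/√156 = 3.6829.
Unpooled SE of the difference: √(12.62594089 + 13.56375241) = 5.1176.
Margin of error = z* · SE = 2.576 × 5.1176 = 13.1829.
x̄₁ − x̄₂ = 316.8 − 315.6 = 1.2000.
CI: 1.2000 ± 13.1829 = (-11.98, 14.38).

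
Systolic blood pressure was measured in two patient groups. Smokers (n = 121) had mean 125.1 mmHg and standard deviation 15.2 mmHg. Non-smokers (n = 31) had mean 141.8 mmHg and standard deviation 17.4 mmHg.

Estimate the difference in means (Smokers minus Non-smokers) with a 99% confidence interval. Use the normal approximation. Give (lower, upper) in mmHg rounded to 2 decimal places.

Standard errors of each mean: 15.2/√121 = 1.3818 and 17.4/√31 = 3.1251.
SE(x̄₁ − x̄₂) = √(1.3818² + 3.1251²) = 3.4170 for independent samples with unequal variances.
With z* = 2.576, the margin is 2.576 × 3.4170 = 8.8022.
x̄₁ − x̄₂ = 125.1 − 141.8 = -16.7000; the interval is -16.7000 ± 8.8022 = (-25.50, -7.90).

(-25.50, -7.90)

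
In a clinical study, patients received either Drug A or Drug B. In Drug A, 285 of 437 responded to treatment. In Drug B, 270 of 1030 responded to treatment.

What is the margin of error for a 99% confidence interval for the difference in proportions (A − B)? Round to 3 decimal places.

First, p̂₁ = 285/437 = 0.6522; p̂₂ = 270/1030 = 0.2621.
The two standard errors are √(0.6522×0.3478/437) = 0.02278 and √(0.2621×0.7379/1030) = 0.01370.
Because the samples are independent, SE_diff = √(0.02278² + 0.01370²) = 0.02658.
Using z* = 2.576 for 99%, ME = 2.576 × 0.02658 = 0.06847.

0.068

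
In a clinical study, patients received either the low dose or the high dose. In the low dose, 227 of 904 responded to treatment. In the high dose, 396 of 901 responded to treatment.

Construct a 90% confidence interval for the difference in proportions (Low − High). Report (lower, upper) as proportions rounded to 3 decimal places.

p̂₁ = 227/904 = 0.2511 and p̂₂ = 396/901 = 0.4395.
SE₁ = √(p̂₁(1−p̂₁)/n₁) = √(0.2511·0.7489/904) = 0.01442; SE₂ = √(0.4395·0.5605/901) = 0.01654.
Independent samples: SE of the difference = √(SE₁² + SE₂²) = √(0.0002079364 + 0.0002735716) = 0.02194.
z* for 90% confidence is 1.645, so the margin of error is 1.645 × 0.02194 = 0.03609.
Point estimate p̂₁ − p̂₂ = 0.2511 − 0.4395 = -0.1884.
-0.1884 ± 0.03609 → (-0.224, -0.152).

(-0.224, -0.152)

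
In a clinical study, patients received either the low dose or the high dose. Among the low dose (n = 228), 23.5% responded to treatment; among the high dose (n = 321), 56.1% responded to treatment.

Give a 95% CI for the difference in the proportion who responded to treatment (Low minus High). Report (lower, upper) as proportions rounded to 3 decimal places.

The two standard errors are √(0.2350×0.7650/228) = 0.02808 and √(0.5610×0.4390/321) = 0.02770.
Because the samples are independent, SE_diff = √(0.02808² + 0.02770²) = 0.03944.
Using z* = 1.960 for 95%, ME = 1.960 × 0.03944 = 0.07730.
p̂₁ − p̂₂ = -0.3260; interval -0.3260 ± 0.07730 gives (-0.403, -0.249).

(-0.403, -0.249)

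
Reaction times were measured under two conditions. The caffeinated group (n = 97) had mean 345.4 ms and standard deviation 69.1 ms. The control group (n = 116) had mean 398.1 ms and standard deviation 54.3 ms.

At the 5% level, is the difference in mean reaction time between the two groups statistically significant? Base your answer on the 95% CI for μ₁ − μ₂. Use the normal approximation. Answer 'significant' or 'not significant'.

Standard errors of each mean: 69.1/√97 = 7.0160 and 54.3/√116 = 5.0416.
SE(x̄₁ − x̄₂) = √(7.0160² + 5.0416²) = 8.6396 for independent samples with unequal variances.
With z* = 1.960, the margin is 1.960 × 8.6396 = 16.9336.
x̄₁ − x̄₂ = 345.4 − 398.1 = -52.7000; the interval is -52.7000 ± 16.9336 = (-69.6336, -35.7664).
The interval (-69.6336, -35.7664) does not contain 0, so the difference is significant.

significant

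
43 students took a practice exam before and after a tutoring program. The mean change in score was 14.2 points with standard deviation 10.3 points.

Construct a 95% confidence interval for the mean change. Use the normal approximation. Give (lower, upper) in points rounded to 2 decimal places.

(11.12, 17.28)

Paired design: SE = s_d/√n = 10.3/√43 = 1.5707.
z* = 1.960; margin of error = 1.960 × 1.5707 = 3.0786.
14.2 ± 3.0786 → (11.12, 17.28).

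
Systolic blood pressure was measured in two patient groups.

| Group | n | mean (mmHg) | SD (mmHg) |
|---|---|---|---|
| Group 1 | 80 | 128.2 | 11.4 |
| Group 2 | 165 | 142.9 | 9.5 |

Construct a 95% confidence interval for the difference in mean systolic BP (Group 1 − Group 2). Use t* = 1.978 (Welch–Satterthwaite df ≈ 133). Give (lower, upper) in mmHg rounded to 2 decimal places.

Standard errors of each mean: 11.4/√80 = 1.2746 and 9.5/√165 = 0.7396.
SE(x̄₁ − x̄₂) = √(1.2746² + 0.7396²) = 1.4736 for independent samples with unequal variances.
With t* = 1.978, the margin is 1.978 × 1.4736 = 2.9148.
x̄₁ − x̄₂ = 128.2 − 142.9 = -14.7000; the interval is -14.7000 ± 2.9148 = (-17.61, -11.79).

(-17.61, -11.79)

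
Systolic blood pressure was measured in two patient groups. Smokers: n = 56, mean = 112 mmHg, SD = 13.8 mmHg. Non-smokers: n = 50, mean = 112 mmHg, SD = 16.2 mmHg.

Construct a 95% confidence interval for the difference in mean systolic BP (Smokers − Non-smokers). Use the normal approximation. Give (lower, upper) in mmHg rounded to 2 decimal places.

(-5.76, 5.76)

Standard errors of each mean: 13.8/√56 = 1.8441 and 16.2/√50 = 2.2910.
SE(x̄₁ − x̄₂) = √(1.8441² + 2.2910²) = 2.9410 for independent samples with unequal variances.
With z* = 1.960, the margin is 1.960 × 2.9410 = 5.7644.
x̄₁ − x̄₂ = 112 − 112 = 0.0000; the interval is 0.0000 ± 5.7644 = (-5.76, 5.76).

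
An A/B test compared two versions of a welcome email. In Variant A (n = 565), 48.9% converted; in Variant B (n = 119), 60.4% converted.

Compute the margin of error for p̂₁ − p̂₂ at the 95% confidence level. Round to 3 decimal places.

0.097

The two standard errors are √(0.4890×0.5110/565) = 0.02103 and √(0.6040×0.3960/119) = 0.04483.
Because the samples are independent, SE_diff = √(0.02103² + 0.04483²) = 0.04952.
Using z* = 1.960 for 95%, ME = 1.960 × 0.04952 = 0.09706.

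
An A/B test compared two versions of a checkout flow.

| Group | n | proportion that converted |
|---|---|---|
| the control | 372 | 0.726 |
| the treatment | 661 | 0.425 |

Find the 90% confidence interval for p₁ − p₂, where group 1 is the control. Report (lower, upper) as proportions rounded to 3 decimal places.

(0.252, 0.350)

Each SE is √(p̂(1−p̂)/n): √(0.7260·0.2740/372) = 0.02312 and √(0.4250·0.5750/661) = 0.01923.
SE(p̂₁ − p̂₂) = √(SE₁² + SE₂²) = √(0.0005345344 + 0.0003697929) = 0.03007, since the two samples are independent.
At 90% confidence z* = 1.645; margin = 1.645 × 0.03007 = 0.04947.
The difference is 0.7260 − 0.4250 = 0.3010, so the interval is 0.3010 ± 0.04947 = (0.252, 0.350).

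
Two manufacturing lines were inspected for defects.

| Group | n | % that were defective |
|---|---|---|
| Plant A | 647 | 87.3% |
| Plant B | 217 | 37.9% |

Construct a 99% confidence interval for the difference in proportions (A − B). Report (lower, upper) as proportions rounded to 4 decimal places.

(0.4027, 0.5853)

The two standard errors are √(0.8730×0.1270/647) = 0.01309 and √(0.3790×0.6210/217) = 0.03293.
Because the samples are independent, SE_diff = √(0.01309² + 0.03293²) = 0.03544.
Using z* = 2.576 for 99%, ME = 2.576 × 0.03544 = 0.09129.
p̂₁ − p̂₂ = 0.4940; interval 0.4940 ± 0.09129 gives (0.4027, 0.5853).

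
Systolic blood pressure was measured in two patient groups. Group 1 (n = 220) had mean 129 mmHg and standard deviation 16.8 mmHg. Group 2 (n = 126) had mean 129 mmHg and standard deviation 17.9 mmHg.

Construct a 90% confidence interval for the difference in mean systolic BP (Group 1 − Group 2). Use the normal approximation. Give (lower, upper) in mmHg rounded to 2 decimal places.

(-3.22, 3.22)

Per-group SEs: s₁/√n₁ = 16.8/√220 = 1.1327, s₂/√n₂ = 17.9/√126 = 1.5947.
Unpooled SE of the difference: √(1.28300929 + 2.54306809) = 1.9560.
Margin of error = z* · SE = 1.645 × 1.9560 = 3.2176.
x̄₁ − x̄₂ = 129 − 129 = 0.0000.
CI: 0.0000 ± 3.2176 = (-3.22, 3.22).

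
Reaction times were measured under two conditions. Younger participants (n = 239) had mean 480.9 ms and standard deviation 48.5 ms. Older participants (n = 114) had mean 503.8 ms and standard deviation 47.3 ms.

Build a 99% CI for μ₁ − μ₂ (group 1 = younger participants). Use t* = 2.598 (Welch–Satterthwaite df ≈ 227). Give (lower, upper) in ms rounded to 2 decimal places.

(-37.00, -8.80)

Per-group SEs: s₁/√n₁ = 48.5/√239 = 3.1372, s₂/√n₂ = 47.3/√114 = 4.4301.
Unpooled SE of the difference: √(9.84202384 + 19.62578601) = 5.4284.
Margin of error = t* · SE = 2.598 × 5.4284 = 14.1030.
x̄₁ − x̄₂ = 480.9 − 503.8 = -22.9000.
CI: -22.9000 ± 14.1030 = (-37.00, -8.80).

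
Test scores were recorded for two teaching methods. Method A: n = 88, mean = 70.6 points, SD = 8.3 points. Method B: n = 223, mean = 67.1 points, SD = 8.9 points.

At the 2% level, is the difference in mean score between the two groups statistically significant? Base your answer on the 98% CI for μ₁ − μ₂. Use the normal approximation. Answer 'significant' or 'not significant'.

significant

Standard errors of each mean: 8.3/√88 = 0.8848 and 8.9/√223 = 0.5960.
SE(x̄₁ − x̄₂) = √(0.8848² + 0.5960²) = 1.0668 for independent samples with unequal variances.
With z* = 2.326, the margin is 2.326 × 1.0668 = 2.4814.
x̄₁ − x̄₂ = 70.6 − 67.1 = 3.5000; the interval is 3.5000 ± 2.4814 = (1.0186, 5.9814).
The interval (1.0186, 5.9814) does not contain 0, so the difference is significant.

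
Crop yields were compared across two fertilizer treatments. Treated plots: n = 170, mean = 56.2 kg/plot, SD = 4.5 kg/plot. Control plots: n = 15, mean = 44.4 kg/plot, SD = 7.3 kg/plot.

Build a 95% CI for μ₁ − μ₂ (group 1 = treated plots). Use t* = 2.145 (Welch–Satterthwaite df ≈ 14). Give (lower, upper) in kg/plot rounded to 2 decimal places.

SE₁ = s₁/√n₁ = 4.5/√170 = 0.3451; SE₂ = 7.3/√15 = 1.8849.
Independent samples, unequal variances: SE_diff = √(SE₁² + SE₂²) = √(0.11909401 + 3.55284801) = 1.9162.
t* = 2.145, so margin of error = 2.145 × 1.9162 = 4.1102.
Difference in means = 56.2 − 44.4 = 11.8000.
11.8000 ± 4.1102 → (7.69, 15.91).

(7.69, 15.91)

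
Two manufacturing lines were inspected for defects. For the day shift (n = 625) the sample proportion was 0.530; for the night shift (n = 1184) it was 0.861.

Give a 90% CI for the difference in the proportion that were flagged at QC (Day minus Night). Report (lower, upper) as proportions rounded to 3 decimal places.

Each SE is √(p̂(1−p̂)/n): √(0.5300·0.4700/625) = 0.01996 and √(0.8610·0.1390/1184) = 0.01005.
SE(p̂₁ − p̂₂) = √(SE₁² + SE₂²) = √(0.0003984016 + 0.0001010025) = 0.02235, since the two samples are independent.
At 90% confidence z* = 1.645; margin = 1.645 × 0.02235 = 0.03677.
The difference is 0.5300 − 0.8610 = -0.3310, so the interval is -0.3310 ± 0.03677 = (-0.368, -0.294).

(-0.368, -0.294)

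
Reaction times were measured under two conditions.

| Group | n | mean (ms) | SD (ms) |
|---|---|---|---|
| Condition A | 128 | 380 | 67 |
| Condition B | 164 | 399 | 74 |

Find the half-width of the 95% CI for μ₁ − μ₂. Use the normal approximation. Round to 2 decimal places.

16.22

Per-group SEs: s₁/√n₁ = 67/√128 = 5.9220, s₂/√n₂ = 74/√164 = 5.7784.
Unpooled SE of the difference: √(35.070084 + 33.38990656) = 8.2741.
Margin of error = z* · SE = 1.960 × 8.2741 = 16.2172.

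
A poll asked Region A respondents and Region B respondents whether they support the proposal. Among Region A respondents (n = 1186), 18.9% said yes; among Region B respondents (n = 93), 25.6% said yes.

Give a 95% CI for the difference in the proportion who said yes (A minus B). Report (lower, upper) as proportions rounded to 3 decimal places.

SE₁ = √(p̂₁(1−p̂₁)/n₁) = √(0.1890·0.8110/1186) = 0.01137; SE₂ = √(0.2560·0.7440/93) = 0.04525.
Independent samples: SE of the difference = √(SE₁² + SE₂²) = √(0.0001292769 + 0.0020475625) = 0.04666.
z* for 95% confidence is 1.960, so the margin of error is 1.960 × 0.04666 = 0.09145.
Point estimate p̂₁ − p̂₂ = 0.1890 − 0.2560 = -0.0670.
-0.0670 ± 0.09145 → (-0.158, 0.024).

(-0.158, 0.024)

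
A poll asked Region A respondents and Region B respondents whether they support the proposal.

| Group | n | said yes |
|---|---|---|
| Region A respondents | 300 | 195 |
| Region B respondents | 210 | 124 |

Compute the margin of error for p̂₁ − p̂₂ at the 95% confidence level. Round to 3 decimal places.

First, p̂₁ = 195/300 = 0.6500; p̂₂ = 124/210 = 0.5905.
The two standard errors are √(0.6500×0.3500/300) = 0.02754 and √(0.5905×0.4095/210) = 0.03393.
Because the samples are independent, SE_diff = √(0.02754² + 0.03393²) = 0.04370.
Using z* = 1.960 for 95%, ME = 1.960 × 0.04370 = 0.08565.

0.086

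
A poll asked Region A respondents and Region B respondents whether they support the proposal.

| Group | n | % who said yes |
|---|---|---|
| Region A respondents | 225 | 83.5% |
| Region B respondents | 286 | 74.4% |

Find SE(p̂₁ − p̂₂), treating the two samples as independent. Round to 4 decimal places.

Each SE is √(p̂(1−p̂)/n): √(0.8350·0.1650/225) = 0.02475 and √(0.7440·0.2560/286) = 0.02581.
SE(p̂₁ − p̂₂) = √(SE₁² + SE₂²) = √(0.0006125625 + 0.0006661561) = 0.03576, since the two samples are independent.

0.0358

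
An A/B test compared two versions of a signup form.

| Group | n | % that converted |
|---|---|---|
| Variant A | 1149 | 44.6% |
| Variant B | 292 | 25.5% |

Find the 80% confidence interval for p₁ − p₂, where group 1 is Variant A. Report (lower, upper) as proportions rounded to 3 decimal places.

SE₁ = √(p̂₁(1−p̂₁)/n₁) = √(0.4460·0.5540/1149) = 0.01466; SE₂ = √(0.2550·0.7450/292) = 0.02551.
Independent samples: SE of the difference = √(SE₁² + SE₂²) = √(0.0002149156 + 0.0006507601) = 0.02942.
z* for 80% confidence is 1.282, so the margin of error is 1.282 × 0.02942 = 0.03772.
Point estimate p̂₁ − p̂₂ = 0.4460 − 0.2550 = 0.1910.
0.1910 ± 0.03772 → (0.153, 0.229).

(0.153, 0.229)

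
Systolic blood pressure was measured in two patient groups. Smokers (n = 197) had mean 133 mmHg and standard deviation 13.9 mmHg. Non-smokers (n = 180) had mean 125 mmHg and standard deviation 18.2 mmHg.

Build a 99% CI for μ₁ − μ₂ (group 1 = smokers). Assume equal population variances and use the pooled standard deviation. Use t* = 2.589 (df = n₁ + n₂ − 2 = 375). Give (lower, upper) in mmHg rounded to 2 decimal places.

(3.70, 12.30)

s_p = √[((n₁−1)s₁² + (n₂−1)s₂²)/(n₁+n₂−2)] = √[(196·13.9² + 179·18.2²)/375] = 16.0965.
SE = 16.0965·√(1/197 + 1/180) = 1.6597.
With t* = 2.589, margin = 2.589 × 1.6597 = 4.2970.
x̄₁ − x̄₂ = 133 − 125 = 8.0000; interval 8.0000 ± 4.2970 = (3.70, 12.30).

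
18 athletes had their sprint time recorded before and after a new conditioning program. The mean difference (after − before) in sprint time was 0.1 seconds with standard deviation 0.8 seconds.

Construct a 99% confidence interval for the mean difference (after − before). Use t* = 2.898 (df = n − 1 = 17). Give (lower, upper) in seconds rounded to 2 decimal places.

This is a matched-pairs design, so SE = s_d/√n = 0.8/√18 = 0.1886.
Margin = 2.898 × 0.1886 = 0.5466; the interval is 0.1 ± 0.5466 = (-0.45, 0.65).

(-0.45, 0.65)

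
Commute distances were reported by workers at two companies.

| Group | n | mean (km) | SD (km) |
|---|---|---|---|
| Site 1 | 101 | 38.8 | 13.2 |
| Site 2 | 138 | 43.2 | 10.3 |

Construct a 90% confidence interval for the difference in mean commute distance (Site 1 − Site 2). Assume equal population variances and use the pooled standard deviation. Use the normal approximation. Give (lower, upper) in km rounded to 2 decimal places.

Pooled variance s_p² = [100·13.2² + 137·10.3²] / (101+138−2) = 134.8453, so s_p = 11.6123.
SE_diff = s_p·√(1/n₁ + 1/n₂) = 11.6123·√(1/101 + 1/138) = 1.5206.
z* = 1.645; margin = 1.645 × 1.5206 = 2.5014.
Difference = 38.8 − 43.2 = -4.4000.
-4.4000 ± 2.5014 → (-6.90, -1.90).

(-6.90, -1.90)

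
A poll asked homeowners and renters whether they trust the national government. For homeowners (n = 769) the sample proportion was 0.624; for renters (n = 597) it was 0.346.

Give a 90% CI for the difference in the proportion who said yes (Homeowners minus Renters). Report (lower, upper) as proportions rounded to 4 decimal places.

Each SE is √(p̂(1−p̂)/n): √(0.6240·0.3760/769) = 0.01747 and √(0.3460·0.6540/597) = 0.01947.
SE(p̂₁ − p̂₂) = √(SE₁² + SE₂²) = √(0.0003052009 + 0.0003790809) = 0.02616, since the two samples are independent.
At 90% confidence z* = 1.645; margin = 1.645 × 0.02616 = 0.04303.
The difference is 0.6240 − 0.3460 = 0.2780, so the interval is 0.2780 ± 0.04303 = (0.2350, 0.3210).

(0.2350, 0.3210)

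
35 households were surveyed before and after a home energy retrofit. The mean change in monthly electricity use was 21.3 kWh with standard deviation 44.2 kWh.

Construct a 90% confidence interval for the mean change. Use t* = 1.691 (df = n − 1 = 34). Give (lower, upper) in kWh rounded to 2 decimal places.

Paired design: SE = s_d/√n = 44.2/√35 = 7.4712.
t* = 1.691; margin of error = 1.691 × 7.4712 = 12.6338.
21.3 ± 12.6338 → (8.67, 33.93).

(8.67, 33.93)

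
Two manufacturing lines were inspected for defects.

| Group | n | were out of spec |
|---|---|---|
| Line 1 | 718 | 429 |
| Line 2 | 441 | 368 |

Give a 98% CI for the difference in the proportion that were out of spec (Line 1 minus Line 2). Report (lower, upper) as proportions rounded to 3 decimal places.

(-0.296, -0.178)

Sample proportions: 429/718 = 0.5975, 368/441 = 0.8345.
Each SE is √(p̂(1−p̂)/n): √(0.5975·0.4025/718) = 0.01830 and √(0.8345·0.1655/441) = 0.01770.
SE(p̂₁ − p̂₂) = √(SE₁² + SE₂²) = √(0.00033489 + 0.00031329) = 0.02546, since the two samples are independent.
At 98% confidence z* = 2.326; margin = 2.326 × 0.02546 = 0.05922.
The difference is 0.5975 − 0.8345 = -0.2370, so the interval is -0.2370 ± 0.05922 = (-0.296, -0.178).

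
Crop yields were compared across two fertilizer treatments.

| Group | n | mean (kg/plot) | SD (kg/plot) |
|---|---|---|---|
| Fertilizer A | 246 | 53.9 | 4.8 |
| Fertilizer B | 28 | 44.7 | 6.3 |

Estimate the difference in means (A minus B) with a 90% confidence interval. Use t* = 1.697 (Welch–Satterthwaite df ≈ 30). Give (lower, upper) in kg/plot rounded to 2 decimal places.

SE₁ = s₁/√n₁ = 4.8/√246 = 0.3060; SE₂ = 6.3/√28 = 1.1906.
Independent samples, unequal variances: SE_diff = √(SE₁² + SE₂²) = √(0.093636 + 1.41752836) = 1.2293.
t* = 1.697, so margin of error = 1.697 × 1.2293 = 2.0861.
Difference in means = 53.9 − 44.7 = 9.2000.
9.2000 ± 2.0861 → (7.11, 11.29).

(7.11, 11.29)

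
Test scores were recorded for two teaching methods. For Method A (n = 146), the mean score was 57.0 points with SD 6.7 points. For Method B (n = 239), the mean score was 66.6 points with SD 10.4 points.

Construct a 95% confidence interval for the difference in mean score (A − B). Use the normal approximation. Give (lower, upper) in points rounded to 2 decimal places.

(-11.31, -7.89)

Standard errors of each mean: 6.7/√146 = 0.5545 and 10.4/√239 = 0.6727.
SE(x̄₁ − x̄₂) = √(0.5545² + 0.6727²) = 0.8718 for independent samples with unequal variances.
With z* = 1.960, the margin is 1.960 × 0.8718 = 1.7087.
x̄₁ − x̄₂ = 57.0 − 66.6 = -9.6000; the interval is -9.6000 ± 1.7087 = (-11.31, -7.89).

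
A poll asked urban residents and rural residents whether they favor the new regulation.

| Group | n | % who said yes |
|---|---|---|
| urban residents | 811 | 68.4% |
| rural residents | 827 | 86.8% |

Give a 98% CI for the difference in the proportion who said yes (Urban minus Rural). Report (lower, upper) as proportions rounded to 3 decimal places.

Each SE is √(p̂(1−p̂)/n): √(0.6840·0.3160/811) = 0.01633 and √(0.8680·0.1320/827) = 0.01177.
SE(p̂₁ − p̂₂) = √(SE₁² + SE₂²) = √(0.0002666689 + 0.0001385329) = 0.02013, since the two samples are independent.
At 98% confidence z* = 2.326; margin = 2.326 × 0.02013 = 0.04682.
The difference is 0.6840 − 0.8680 = -0.1840, so the interval is -0.1840 ± 0.04682 = (-0.231, -0.137).

(-0.231, -0.137)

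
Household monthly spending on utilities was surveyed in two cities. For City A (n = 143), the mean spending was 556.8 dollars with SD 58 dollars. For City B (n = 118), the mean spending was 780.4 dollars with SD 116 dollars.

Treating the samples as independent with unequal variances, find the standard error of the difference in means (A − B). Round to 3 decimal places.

11.729

SE₁ = s₁/√n₁ = 58/√143 = 4.8502; SE₂ = 116/√118 = 10.6787.
Independent samples, unequal variances: SE_diff = √(SE₁² + SE₂²) = √(23.52444004 + 114.03463369) = 11.7286.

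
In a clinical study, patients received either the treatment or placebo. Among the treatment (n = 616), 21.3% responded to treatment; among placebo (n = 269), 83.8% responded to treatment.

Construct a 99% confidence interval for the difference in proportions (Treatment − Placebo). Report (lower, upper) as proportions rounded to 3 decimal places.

The two standard errors are √(0.2130×0.7870/616) = 0.01650 and √(0.8380×0.1620/269) = 0.02246.
Because the samples are independent, SE_diff = √(0.01650² + 0.02246²) = 0.02787.
Using z* = 2.576 for 99%, ME = 2.576 × 0.02787 = 0.07179.
p̂₁ − p̂₂ = -0.6250; interval -0.6250 ± 0.07179 gives (-0.697, -0.553).

(-0.697, -0.553)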